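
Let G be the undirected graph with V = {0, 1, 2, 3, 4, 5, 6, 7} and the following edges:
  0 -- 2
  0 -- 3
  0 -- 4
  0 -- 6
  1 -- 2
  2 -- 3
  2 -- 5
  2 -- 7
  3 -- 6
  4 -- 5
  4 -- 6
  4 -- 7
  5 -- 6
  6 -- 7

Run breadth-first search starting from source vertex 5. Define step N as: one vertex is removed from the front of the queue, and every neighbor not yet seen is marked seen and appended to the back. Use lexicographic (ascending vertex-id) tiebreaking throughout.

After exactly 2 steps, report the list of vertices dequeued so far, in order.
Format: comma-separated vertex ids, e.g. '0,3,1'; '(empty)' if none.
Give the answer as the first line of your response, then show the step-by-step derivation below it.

5,2

step 1: dequeue 5; queue=[2,4,6]; order=5
step 2: dequeue 2; queue=[4,6,0,1,3,7]; order=5,2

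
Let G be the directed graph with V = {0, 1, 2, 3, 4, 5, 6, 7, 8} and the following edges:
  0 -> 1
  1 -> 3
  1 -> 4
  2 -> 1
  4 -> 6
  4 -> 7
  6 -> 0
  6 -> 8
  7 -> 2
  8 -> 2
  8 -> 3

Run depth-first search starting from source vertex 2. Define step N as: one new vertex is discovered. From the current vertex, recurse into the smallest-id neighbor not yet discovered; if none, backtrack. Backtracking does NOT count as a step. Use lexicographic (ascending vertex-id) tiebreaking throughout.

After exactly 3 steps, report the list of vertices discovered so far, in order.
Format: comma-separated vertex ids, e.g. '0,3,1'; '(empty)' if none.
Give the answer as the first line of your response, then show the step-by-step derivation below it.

2,1,3

step 1: discover 2; path=2; order=2
step 2: discover 1; path=2>1; order=2,1
step 3: discover 3; path=2>1>3; order=2,1,3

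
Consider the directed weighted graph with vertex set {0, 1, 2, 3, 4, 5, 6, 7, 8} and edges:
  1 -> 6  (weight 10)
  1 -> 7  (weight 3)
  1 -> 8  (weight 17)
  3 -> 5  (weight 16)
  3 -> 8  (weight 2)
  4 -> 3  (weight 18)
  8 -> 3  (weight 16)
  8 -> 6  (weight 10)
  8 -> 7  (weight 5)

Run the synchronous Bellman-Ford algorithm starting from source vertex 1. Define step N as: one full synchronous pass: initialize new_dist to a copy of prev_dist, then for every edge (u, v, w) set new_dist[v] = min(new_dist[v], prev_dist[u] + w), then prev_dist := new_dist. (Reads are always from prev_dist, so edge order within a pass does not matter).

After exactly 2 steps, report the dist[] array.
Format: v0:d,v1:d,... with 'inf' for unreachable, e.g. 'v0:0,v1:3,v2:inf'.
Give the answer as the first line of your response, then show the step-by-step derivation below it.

v0:inf,v1:0,v2:inf,v3:33,v4:inf,v5:inf,v6:10,v7:3,v8:17

step 1: dist = v0:inf,v1:0,v2:inf,v3:inf,v4:inf,v5:inf,v6:10,v7:3,v8:17
step 2: dist = v0:inf,v1:0,v2:inf,v3:33,v4:inf,v5:inf,v6:10,v7:3,v8:17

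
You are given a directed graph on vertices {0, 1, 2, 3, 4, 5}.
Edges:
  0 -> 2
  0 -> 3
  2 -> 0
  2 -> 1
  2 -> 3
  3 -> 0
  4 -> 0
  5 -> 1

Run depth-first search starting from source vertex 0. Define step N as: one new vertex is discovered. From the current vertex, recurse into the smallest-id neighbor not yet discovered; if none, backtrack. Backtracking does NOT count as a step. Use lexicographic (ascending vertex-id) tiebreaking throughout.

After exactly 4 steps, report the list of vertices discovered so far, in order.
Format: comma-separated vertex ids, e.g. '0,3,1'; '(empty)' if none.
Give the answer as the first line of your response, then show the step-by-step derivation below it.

0,2,1,3

step 1: discover 0; path=0; order=0
step 2: discover 2; path=0>2; order=0,2
step 3: discover 1; path=0>2>1; order=0,2,1
step 4: discover 3; path=0>2>3; order=0,2,1,3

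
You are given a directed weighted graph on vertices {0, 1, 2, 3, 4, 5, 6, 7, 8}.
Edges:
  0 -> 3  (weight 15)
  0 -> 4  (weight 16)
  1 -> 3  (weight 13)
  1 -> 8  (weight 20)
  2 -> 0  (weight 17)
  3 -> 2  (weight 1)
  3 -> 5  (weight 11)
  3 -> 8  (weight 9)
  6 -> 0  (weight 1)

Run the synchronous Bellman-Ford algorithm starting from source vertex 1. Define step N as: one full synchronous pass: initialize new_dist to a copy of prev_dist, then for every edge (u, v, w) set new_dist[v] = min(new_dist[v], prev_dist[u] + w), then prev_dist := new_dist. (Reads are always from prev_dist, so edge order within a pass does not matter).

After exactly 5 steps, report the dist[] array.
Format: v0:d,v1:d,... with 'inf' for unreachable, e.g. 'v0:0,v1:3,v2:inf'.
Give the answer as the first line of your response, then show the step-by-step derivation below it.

v0:31,v1:0,v2:14,v3:13,v4:47,v5:24,v6:inf,v7:inf,v8:20

step 1: dist = v0:inf,v1:0,v2:inf,v3:13,v4:inf,v5:inf,v6:inf,v7:inf,v8:20
step 2: dist = v0:inf,v1:0,v2:14,v3:13,v4:inf,v5:24,v6:inf,v7:inf,v8:20
step 3: dist = v0:31,v1:0,v2:14,v3:13,v4:inf,v5:24,v6:inf,v7:inf,v8:20
step 4: dist = v0:31,v1:0,v2:14,v3:13,v4:47,v5:24,v6:inf,v7:inf,v8:20
step 5: dist = v0:31,v1:0,v2:14,v3:13,v4:47,v5:24,v6:inf,v7:inf,v8:20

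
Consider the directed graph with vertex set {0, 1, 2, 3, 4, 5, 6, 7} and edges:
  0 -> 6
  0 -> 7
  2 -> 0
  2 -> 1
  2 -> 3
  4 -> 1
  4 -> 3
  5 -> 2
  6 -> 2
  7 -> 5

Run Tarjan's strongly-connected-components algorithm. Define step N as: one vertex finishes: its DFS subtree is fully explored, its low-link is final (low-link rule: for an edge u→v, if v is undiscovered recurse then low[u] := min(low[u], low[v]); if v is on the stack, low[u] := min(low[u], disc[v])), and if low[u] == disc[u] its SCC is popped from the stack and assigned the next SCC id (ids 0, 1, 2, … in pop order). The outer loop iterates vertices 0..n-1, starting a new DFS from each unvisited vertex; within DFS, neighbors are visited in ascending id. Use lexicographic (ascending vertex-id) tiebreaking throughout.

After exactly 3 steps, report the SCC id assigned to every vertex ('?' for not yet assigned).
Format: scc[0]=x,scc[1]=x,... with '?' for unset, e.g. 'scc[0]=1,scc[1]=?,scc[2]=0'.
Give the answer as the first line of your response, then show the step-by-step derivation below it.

scc[0]=?,scc[1]=0,scc[2]=?,scc[3]=1,scc[4]=?,scc[5]=?,scc[6]=?,scc[7]=?

step 1: low=(low[0]=0,low[1]=3,low[2]=0,low[3]=?,low[4]=?,low[5]=?,low[6]=1,low[7]=?); scc=(scc[0]=?,scc[1]=0,scc[2]=?,scc[3]=?,scc[4]=?,scc[5]=?,scc[6]=?,scc[7]=?)
step 2: low=(low[0]=0,low[1]=3,low[2]=0,low[3]=4,low[4]=?,low[5]=?,low[6]=1,low[7]=?); scc=(scc[0]=?,scc[1]=0,scc[2]=?,scc[3]=1,scc[4]=?,scc[5]=?,scc[6]=?,scc[7]=?)
step 3: low=(low[0]=0,low[1]=3,low[2]=0,low[3]=4,low[4]=?,low[5]=?,low[6]=1,low[7]=?); scc=(scc[0]=?,scc[1]=0,scc[2]=?,scc[3]=1,scc[4]=?,scc[5]=?,scc[6]=?,scc[7]=?)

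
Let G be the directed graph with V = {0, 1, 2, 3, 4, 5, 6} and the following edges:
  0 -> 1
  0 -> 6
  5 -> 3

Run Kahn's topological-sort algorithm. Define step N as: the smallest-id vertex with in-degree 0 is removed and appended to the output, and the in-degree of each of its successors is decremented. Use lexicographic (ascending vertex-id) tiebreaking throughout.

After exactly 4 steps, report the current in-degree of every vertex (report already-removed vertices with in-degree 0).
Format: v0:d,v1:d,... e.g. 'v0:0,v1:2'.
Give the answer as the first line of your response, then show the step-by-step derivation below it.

v0:0,v1:0,v2:0,v3:1,v4:0,v5:0,v6:0

step 1: output 0; order=[0]; indeg=(0,0,0,1,0,0,0)
step 2: output 1; order=[0,1]; indeg=(0,0,0,1,0,0,0)
step 3: output 2; order=[0,1,2]; indeg=(0,0,0,1,0,0,0)
step 4: output 4; order=[0,1,2,4]; indeg=(0,0,0,1,0,0,0)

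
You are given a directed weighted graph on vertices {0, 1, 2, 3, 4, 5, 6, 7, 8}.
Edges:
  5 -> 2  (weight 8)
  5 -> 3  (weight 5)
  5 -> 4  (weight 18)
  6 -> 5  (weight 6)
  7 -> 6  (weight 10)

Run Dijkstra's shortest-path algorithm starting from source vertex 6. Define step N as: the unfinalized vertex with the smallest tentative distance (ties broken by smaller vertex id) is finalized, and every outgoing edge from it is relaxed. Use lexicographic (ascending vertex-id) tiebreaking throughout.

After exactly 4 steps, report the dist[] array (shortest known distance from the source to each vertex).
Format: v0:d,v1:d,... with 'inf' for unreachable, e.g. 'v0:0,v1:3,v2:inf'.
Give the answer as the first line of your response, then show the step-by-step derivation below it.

v0:inf,v1:inf,v2:14,v3:11,v4:24,v5:6,v6:0,v7:inf,v8:inf

step 1: dist = v0:inf,v1:inf,v2:inf,v3:inf,v4:inf,v5:6,v6:0,v7:inf,v8:inf
step 2: dist = v0:inf,v1:inf,v2:14,v3:11,v4:24,v5:6,v6:0,v7:inf,v8:inf
step 3: dist = v0:inf,v1:inf,v2:14,v3:11,v4:24,v5:6,v6:0,v7:inf,v8:inf
step 4: dist = v0:inf,v1:inf,v2:14,v3:11,v4:24,v5:6,v6:0,v7:inf,v8:inf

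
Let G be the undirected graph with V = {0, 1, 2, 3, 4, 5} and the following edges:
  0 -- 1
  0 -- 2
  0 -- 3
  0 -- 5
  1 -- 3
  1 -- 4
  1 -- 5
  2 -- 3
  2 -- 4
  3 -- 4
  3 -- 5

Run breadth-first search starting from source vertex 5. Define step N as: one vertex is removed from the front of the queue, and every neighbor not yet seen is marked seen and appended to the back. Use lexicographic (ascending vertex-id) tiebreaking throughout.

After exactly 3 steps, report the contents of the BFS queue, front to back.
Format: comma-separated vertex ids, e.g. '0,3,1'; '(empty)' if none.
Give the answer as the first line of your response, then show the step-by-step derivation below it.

3,2,4

step 1: dequeue 5; queue=[0,1,3]; order=5
step 2: dequeue 0; queue=[1,3,2]; order=5,0
step 3: dequeue 1; queue=[3,2,4]; order=5,0,1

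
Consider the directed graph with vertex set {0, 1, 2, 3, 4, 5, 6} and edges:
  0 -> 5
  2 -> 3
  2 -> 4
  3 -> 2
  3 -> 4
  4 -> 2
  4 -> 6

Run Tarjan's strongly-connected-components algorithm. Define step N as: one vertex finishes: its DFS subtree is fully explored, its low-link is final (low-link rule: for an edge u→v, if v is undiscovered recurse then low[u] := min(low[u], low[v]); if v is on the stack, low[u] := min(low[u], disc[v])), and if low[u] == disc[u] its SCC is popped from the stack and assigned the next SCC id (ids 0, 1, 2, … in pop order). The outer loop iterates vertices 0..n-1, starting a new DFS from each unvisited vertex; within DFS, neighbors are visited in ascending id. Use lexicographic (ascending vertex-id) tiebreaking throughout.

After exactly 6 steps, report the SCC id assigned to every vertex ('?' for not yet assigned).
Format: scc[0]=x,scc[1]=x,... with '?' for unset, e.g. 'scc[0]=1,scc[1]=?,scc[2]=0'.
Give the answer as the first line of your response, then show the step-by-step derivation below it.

scc[0]=1,scc[1]=2,scc[2]=?,scc[3]=?,scc[4]=?,scc[5]=0,scc[6]=3

step 1: low=(low[0]=0,low[1]=?,low[2]=?,low[3]=?,low[4]=?,low[5]=1,low[6]=?); scc=(scc[0]=?,scc[1]=?,scc[2]=?,scc[3]=?,scc[4]=?,scc[5]=0,scc[6]=?)
step 2: low=(low[0]=0,low[1]=?,low[2]=?,low[3]=?,low[4]=?,low[5]=1,low[6]=?); scc=(scc[0]=1,scc[1]=?,scc[2]=?,scc[3]=?,scc[4]=?,scc[5]=0,scc[6]=?)
step 3: low=(low[0]=0,low[1]=2,low[2]=?,low[3]=?,low[4]=?,low[5]=1,low[6]=?); scc=(scc[0]=1,scc[1]=2,scc[2]=?,scc[3]=?,scc[4]=?,scc[5]=0,scc[6]=?)
step 4: low=(low[0]=0,low[1]=2,low[2]=3,low[3]=3,low[4]=3,low[5]=1,low[6]=6); scc=(scc[0]=1,scc[1]=2,scc[2]=?,scc[3]=?,scc[4]=?,scc[5]=0,scc[6]=3)
step 5: low=(low[0]=0,low[1]=2,low[2]=3,low[3]=3,low[4]=3,low[5]=1,low[6]=6); scc=(scc[0]=1,scc[1]=2,scc[2]=?,scc[3]=?,scc[4]=?,scc[5]=0,scc[6]=3)
step 6: low=(low[0]=0,low[1]=2,low[2]=3,low[3]=3,low[4]=3,low[5]=1,low[6]=6); scc=(scc[0]=1,scc[1]=2,scc[2]=?,scc[3]=?,scc[4]=?,scc[5]=0,scc[6]=3)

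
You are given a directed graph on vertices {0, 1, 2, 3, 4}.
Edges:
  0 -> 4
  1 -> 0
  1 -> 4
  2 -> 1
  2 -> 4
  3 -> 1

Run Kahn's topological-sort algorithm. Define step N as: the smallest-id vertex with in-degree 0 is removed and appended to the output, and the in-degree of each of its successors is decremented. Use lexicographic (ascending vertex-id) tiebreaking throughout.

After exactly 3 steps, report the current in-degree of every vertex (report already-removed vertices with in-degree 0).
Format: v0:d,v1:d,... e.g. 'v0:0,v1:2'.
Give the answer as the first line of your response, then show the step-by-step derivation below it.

v0:0,v1:0,v2:0,v3:0,v4:1

step 1: output 2; order=[2]; indeg=(1,1,0,0,2)
step 2: output 3; order=[2,3]; indeg=(1,0,0,0,2)
step 3: output 1; order=[2,3,1]; indeg=(0,0,0,0,1)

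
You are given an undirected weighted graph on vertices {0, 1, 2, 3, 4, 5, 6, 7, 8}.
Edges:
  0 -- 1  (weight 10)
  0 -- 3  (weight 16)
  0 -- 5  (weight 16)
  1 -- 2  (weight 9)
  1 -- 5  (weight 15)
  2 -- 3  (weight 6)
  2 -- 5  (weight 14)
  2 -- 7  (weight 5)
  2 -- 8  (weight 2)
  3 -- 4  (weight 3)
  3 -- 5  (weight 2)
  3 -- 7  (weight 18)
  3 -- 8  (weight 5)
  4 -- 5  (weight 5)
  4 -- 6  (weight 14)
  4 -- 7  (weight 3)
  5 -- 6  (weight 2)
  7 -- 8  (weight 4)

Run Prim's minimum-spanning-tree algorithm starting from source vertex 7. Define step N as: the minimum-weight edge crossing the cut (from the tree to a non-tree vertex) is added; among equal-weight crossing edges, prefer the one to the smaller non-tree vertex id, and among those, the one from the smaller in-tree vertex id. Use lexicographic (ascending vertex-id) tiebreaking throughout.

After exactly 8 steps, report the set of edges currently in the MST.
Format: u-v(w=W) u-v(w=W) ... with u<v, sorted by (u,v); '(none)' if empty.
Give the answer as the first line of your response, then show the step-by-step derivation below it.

0-1(w=10) 1-2(w=9) 2-8(w=2) 3-4(w=3) 3-5(w=2) 4-7(w=3) 5-6(w=2) 7-8(w=4)

step 1: add edge 4-7 (w=3); MST = {4-7(w=3)}
step 2: add edge 3-4 (w=3); MST = {3-4(w=3) 4-7(w=3)}
step 3: add edge 3-5 (w=2); MST = {3-4(w=3) 3-5(w=2) 4-7(w=3)}
step 4: add edge 5-6 (w=2); MST = {3-4(w=3) 3-5(w=2) 4-7(w=3) 5-6(w=2)}
step 5: add edge 7-8 (w=4); MST = {3-4(w=3) 3-5(w=2) 4-7(w=3) 5-6(w=2) 7-8(w=4)}
step 6: add edge 2-8 (w=2); MST = {2-8(w=2) 3-4(w=3) 3-5(w=2) 4-7(w=3) 5-6(w=2) 7-8(w=4)}
step 7: add edge 1-2 (w=9); MST = {1-2(w=9) 2-8(w=2) 3-4(w=3) 3-5(w=2) 4-7(w=3) 5-6(w=2) 7-8(w=4)}
step 8: add edge 0-1 (w=10); MST = {0-1(w=10) 1-2(w=9) 2-8(w=2) 3-4(w=3) 3-5(w=2) 4-7(w=3) 5-6(w=2) 7-8(w=4)}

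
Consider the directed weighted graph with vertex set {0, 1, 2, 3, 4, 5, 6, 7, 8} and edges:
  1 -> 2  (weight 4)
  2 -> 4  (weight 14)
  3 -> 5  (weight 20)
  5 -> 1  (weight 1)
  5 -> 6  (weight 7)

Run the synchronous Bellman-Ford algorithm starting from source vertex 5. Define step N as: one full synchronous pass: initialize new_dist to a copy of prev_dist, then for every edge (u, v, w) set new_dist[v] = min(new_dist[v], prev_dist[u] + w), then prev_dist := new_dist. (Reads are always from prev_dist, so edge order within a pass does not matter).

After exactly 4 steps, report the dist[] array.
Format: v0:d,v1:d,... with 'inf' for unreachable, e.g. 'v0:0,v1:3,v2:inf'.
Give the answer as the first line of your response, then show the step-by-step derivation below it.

v0:inf,v1:1,v2:5,v3:inf,v4:19,v5:0,v6:7,v7:inf,v8:inf

step 1: dist = v0:inf,v1:1,v2:inf,v3:inf,v4:inf,v5:0,v6:7,v7:inf,v8:inf
step 2: dist = v0:inf,v1:1,v2:5,v3:inf,v4:inf,v5:0,v6:7,v7:inf,v8:inf
step 3: dist = v0:inf,v1:1,v2:5,v3:inf,v4:19,v5:0,v6:7,v7:inf,v8:inf
step 4: dist = v0:inf,v1:1,v2:5,v3:inf,v4:19,v5:0,v6:7,v7:inf,v8:inf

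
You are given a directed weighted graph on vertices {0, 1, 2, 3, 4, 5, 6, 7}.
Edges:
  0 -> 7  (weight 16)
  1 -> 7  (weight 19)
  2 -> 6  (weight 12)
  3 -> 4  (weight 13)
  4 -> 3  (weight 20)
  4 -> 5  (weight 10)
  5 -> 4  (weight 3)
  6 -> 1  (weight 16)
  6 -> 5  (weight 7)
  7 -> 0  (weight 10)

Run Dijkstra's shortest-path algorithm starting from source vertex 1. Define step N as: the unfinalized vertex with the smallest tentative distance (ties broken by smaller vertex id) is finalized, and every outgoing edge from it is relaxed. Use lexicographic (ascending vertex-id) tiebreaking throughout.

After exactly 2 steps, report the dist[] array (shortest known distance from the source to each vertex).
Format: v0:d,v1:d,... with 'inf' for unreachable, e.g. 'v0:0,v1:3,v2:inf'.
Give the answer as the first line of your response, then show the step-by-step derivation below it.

v0:29,v1:0,v2:inf,v3:inf,v4:inf,v5:inf,v6:inf,v7:19

step 1: dist = v0:inf,v1:0,v2:inf,v3:inf,v4:inf,v5:inf,v6:inf,v7:19
step 2: dist = v0:29,v1:0,v2:inf,v3:inf,v4:inf,v5:inf,v6:inf,v7:19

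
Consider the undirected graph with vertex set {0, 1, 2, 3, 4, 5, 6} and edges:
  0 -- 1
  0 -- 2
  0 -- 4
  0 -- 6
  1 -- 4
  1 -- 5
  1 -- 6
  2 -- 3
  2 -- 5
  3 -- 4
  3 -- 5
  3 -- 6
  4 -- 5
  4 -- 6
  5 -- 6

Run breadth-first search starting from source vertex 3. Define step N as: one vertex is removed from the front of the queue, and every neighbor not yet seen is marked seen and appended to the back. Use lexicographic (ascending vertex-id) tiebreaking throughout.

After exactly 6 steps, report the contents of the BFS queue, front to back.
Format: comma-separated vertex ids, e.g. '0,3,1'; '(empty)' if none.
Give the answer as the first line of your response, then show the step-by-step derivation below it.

1

step 1: dequeue 3; queue=[2,4,5,6]; order=3
step 2: dequeue 2; queue=[4,5,6,0]; order=3,2
step 3: dequeue 4; queue=[5,6,0,1]; order=3,2,4
step 4: dequeue 5; queue=[6,0,1]; order=3,2,4,5
step 5: dequeue 6; queue=[0,1]; order=3,2,4,5,6
step 6: dequeue 0; queue=[1]; order=3,2,4,5,6,0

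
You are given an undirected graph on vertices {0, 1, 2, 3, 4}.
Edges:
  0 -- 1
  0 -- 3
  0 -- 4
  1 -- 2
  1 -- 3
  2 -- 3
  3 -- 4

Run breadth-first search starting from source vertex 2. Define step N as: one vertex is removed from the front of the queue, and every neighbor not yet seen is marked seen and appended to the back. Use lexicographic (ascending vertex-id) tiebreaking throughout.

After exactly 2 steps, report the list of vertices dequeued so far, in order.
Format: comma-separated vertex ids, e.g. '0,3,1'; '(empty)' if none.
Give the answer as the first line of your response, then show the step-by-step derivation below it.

2,1

step 1: dequeue 2; queue=[1,3]; order=2
step 2: dequeue 1; queue=[3,0]; order=2,1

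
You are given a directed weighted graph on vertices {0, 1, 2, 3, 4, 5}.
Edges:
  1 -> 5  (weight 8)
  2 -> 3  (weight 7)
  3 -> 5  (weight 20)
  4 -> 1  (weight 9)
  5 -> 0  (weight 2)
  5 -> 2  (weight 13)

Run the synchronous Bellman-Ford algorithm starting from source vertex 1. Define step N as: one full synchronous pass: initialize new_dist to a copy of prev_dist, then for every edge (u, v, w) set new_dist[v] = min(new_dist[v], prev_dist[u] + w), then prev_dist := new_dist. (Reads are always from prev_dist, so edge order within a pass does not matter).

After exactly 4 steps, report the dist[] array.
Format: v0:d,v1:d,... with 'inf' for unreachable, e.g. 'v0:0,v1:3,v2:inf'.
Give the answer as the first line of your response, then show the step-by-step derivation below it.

v0:10,v1:0,v2:21,v3:28,v4:inf,v5:8

step 1: dist = v0:inf,v1:0,v2:inf,v3:inf,v4:inf,v5:8
step 2: dist = v0:10,v1:0,v2:21,v3:inf,v4:inf,v5:8
step 3: dist = v0:10,v1:0,v2:21,v3:28,v4:inf,v5:8
step 4: dist = v0:10,v1:0,v2:21,v3:28,v4:inf,v5:8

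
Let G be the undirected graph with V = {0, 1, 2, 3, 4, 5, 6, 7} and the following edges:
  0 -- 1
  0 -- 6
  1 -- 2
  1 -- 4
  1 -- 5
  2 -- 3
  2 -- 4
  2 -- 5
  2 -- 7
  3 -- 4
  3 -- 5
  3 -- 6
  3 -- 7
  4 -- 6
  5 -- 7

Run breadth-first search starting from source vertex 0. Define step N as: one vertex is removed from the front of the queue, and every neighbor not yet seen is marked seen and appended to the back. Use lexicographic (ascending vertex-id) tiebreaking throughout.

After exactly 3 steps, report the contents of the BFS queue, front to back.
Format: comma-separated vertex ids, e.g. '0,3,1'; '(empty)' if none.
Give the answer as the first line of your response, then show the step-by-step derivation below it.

2,4,5,3

step 1: dequeue 0; queue=[1,6]; order=0
step 2: dequeue 1; queue=[6,2,4,5]; order=0,1
step 3: dequeue 6; queue=[2,4,5,3]; order=0,1,6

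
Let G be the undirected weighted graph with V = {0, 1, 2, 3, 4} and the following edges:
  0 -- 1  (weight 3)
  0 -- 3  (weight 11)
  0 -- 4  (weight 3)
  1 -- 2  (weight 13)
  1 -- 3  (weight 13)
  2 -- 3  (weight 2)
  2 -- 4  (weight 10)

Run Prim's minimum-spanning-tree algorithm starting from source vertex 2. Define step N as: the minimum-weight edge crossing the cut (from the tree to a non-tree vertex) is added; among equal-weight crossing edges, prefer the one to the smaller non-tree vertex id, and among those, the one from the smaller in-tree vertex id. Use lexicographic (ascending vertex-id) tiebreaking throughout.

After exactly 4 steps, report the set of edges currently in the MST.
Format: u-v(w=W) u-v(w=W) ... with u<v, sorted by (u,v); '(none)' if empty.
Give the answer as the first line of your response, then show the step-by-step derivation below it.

0-1(w=3) 0-4(w=3) 2-3(w=2) 2-4(w=10)

step 1: add edge 2-3 (w=2); MST = {2-3(w=2)}
step 2: add edge 2-4 (w=10); MST = {2-3(w=2) 2-4(w=10)}
step 3: add edge 0-4 (w=3); MST = {0-4(w=3) 2-3(w=2) 2-4(w=10)}
step 4: add edge 0-1 (w=3); MST = {0-1(w=3) 0-4(w=3) 2-3(w=2) 2-4(w=10)}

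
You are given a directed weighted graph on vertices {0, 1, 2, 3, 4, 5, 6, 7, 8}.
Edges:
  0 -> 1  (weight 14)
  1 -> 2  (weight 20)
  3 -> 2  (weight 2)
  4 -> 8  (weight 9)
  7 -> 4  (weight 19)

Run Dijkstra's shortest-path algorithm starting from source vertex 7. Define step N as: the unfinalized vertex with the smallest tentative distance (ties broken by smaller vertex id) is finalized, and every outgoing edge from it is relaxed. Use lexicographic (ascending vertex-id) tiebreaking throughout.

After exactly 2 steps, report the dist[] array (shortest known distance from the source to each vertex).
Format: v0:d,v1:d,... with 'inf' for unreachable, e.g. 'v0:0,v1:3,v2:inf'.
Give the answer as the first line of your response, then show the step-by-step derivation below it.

v0:inf,v1:inf,v2:inf,v3:inf,v4:19,v5:inf,v6:inf,v7:0,v8:28

step 1: dist = v0:inf,v1:inf,v2:inf,v3:inf,v4:19,v5:inf,v6:inf,v7:0,v8:inf
step 2: dist = v0:inf,v1:inf,v2:inf,v3:inf,v4:19,v5:inf,v6:inf,v7:0,v8:28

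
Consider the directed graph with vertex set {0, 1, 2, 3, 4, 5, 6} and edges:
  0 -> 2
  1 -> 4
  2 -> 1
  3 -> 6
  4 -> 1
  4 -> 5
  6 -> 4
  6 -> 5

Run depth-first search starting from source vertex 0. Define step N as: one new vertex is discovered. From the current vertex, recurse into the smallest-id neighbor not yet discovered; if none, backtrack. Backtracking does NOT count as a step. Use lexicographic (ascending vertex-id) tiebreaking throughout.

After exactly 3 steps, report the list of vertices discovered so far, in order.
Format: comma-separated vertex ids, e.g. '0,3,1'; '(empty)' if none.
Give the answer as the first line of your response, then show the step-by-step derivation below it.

0,2,1

step 1: discover 0; path=0; order=0
step 2: discover 2; path=0>2; order=0,2
step 3: discover 1; path=0>2>1; order=0,2,1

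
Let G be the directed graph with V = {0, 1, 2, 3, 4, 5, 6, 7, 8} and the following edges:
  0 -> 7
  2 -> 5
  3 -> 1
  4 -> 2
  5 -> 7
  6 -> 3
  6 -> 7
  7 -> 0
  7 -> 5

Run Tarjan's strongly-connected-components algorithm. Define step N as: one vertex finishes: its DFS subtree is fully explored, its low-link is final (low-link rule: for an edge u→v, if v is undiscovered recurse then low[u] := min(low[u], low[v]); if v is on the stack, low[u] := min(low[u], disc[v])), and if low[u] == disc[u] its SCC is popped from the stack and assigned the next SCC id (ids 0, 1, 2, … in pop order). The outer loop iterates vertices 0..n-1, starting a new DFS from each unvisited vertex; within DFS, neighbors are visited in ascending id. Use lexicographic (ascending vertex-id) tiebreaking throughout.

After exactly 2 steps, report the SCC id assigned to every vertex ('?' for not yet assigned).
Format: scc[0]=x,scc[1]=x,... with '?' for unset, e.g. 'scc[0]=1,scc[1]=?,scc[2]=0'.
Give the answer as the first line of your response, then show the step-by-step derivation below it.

scc[0]=?,scc[1]=?,scc[2]=?,scc[3]=?,scc[4]=?,scc[5]=?,scc[6]=?,scc[7]=?,scc[8]=?

step 1: low=(low[0]=0,low[1]=?,low[2]=?,low[3]=?,low[4]=?,low[5]=1,low[6]=?,low[7]=0,low[8]=?); scc=(scc[0]=?,scc[1]=?,scc[2]=?,scc[3]=?,scc[4]=?,scc[5]=?,scc[6]=?,scc[7]=?,scc[8]=?)
step 2: low=(low[0]=0,low[1]=?,low[2]=?,low[3]=?,low[4]=?,low[5]=1,low[6]=?,low[7]=0,low[8]=?); scc=(scc[0]=?,scc[1]=?,scc[2]=?,scc[3]=?,scc[4]=?,scc[5]=?,scc[6]=?,scc[7]=?,scc[8]=?)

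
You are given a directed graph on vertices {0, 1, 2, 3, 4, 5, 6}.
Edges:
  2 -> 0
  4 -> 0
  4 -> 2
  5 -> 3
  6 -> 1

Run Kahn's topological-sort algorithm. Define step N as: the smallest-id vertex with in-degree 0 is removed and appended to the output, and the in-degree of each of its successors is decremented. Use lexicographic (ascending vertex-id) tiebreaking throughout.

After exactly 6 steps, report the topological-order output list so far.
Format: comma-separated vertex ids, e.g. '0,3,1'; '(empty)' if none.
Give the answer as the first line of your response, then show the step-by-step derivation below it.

4,2,0,5,3,6

step 1: output 4; order=[4]; indeg=(1,1,0,1,0,0,0)
step 2: output 2; order=[4,2]; indeg=(0,1,0,1,0,0,0)
step 3: output 0; order=[4,2,0]; indeg=(0,1,0,1,0,0,0)
step 4: output 5; order=[4,2,0,5]; indeg=(0,1,0,0,0,0,0)
step 5: output 3; order=[4,2,0,5,3]; indeg=(0,1,0,0,0,0,0)
step 6: output 6; order=[4,2,0,5,3,6]; indeg=(0,0,0,0,0,0,0)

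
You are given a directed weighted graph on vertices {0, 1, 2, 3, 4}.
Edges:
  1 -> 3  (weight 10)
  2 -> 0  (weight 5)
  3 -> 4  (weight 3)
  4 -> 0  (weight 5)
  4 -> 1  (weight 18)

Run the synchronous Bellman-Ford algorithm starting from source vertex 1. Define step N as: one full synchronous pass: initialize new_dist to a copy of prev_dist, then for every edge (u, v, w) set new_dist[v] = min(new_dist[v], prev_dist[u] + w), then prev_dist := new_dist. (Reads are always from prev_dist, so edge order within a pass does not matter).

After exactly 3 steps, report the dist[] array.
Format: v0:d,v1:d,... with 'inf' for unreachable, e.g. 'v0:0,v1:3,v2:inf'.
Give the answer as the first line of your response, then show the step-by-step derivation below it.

v0:18,v1:0,v2:inf,v3:10,v4:13

step 1: dist = v0:inf,v1:0,v2:inf,v3:10,v4:inf
step 2: dist = v0:inf,v1:0,v2:inf,v3:10,v4:13
step 3: dist = v0:18,v1:0,v2:inf,v3:10,v4:13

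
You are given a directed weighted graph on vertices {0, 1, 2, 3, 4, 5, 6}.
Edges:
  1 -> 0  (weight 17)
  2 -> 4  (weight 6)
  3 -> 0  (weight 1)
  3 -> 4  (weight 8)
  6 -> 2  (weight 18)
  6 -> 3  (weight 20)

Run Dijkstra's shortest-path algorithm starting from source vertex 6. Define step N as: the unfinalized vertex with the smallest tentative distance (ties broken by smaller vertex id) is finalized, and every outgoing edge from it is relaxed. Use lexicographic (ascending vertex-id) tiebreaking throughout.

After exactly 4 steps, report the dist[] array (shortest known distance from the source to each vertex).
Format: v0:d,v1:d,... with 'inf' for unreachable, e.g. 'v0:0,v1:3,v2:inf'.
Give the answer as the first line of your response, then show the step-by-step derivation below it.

v0:21,v1:inf,v2:18,v3:20,v4:24,v5:inf,v6:0

step 1: dist = v0:inf,v1:inf,v2:18,v3:20,v4:inf,v5:inf,v6:0
step 2: dist = v0:inf,v1:inf,v2:18,v3:20,v4:24,v5:inf,v6:0
step 3: dist = v0:21,v1:inf,v2:18,v3:20,v4:24,v5:inf,v6:0
step 4: dist = v0:21,v1:inf,v2:18,v3:20,v4:24,v5:inf,v6:0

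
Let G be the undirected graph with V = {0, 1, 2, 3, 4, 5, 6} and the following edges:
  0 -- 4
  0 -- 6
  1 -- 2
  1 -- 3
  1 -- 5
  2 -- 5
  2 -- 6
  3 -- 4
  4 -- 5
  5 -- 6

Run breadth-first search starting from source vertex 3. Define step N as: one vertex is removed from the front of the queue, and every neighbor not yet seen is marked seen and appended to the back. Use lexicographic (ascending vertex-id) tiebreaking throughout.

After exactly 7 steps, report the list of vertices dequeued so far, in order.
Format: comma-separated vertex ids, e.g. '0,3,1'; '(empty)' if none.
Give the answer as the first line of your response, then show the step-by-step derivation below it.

3,1,4,2,5,0,6

step 1: dequeue 3; queue=[1,4]; order=3
step 2: dequeue 1; queue=[4,2,5]; order=3,1
step 3: dequeue 4; queue=[2,5,0]; order=3,1,4
step 4: dequeue 2; queue=[5,0,6]; order=3,1,4,2
step 5: dequeue 5; queue=[0,6]; order=3,1,4,2,5
step 6: dequeue 0; queue=[6]; order=3,1,4,2,5,0
step 7: dequeue 6; queue=[(empty)]; order=3,1,4,2,5,0,6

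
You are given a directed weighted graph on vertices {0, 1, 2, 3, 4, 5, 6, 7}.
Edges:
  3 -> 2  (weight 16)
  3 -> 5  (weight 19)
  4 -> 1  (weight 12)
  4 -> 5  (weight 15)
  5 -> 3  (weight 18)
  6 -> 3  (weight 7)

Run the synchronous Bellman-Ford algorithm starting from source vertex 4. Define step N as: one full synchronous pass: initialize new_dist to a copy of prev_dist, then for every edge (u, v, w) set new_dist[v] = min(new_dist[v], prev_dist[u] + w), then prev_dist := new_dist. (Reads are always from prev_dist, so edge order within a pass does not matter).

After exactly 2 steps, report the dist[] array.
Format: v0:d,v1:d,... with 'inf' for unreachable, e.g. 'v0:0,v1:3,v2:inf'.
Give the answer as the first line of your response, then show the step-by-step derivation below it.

v0:inf,v1:12,v2:inf,v3:33,v4:0,v5:15,v6:inf,v7:inf

step 1: dist = v0:inf,v1:12,v2:inf,v3:inf,v4:0,v5:15,v6:inf,v7:inf
step 2: dist = v0:inf,v1:12,v2:inf,v3:33,v4:0,v5:15,v6:inf,v7:inf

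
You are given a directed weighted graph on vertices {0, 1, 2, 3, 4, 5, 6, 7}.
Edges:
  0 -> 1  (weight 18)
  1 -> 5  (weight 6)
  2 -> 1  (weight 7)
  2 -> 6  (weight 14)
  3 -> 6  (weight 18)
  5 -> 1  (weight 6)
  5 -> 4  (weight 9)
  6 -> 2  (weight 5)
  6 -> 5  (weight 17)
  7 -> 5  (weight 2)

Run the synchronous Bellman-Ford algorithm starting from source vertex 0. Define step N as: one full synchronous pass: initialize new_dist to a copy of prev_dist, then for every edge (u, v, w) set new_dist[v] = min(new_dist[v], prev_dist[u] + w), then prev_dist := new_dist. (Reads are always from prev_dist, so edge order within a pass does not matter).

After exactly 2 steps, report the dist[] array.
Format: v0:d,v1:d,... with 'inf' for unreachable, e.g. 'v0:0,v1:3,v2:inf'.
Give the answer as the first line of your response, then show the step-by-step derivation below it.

v0:0,v1:18,v2:inf,v3:inf,v4:inf,v5:24,v6:inf,v7:inf

step 1: dist = v0:0,v1:18,v2:inf,v3:inf,v4:inf,v5:inf,v6:inf,v7:inf
step 2: dist = v0:0,v1:18,v2:inf,v3:inf,v4:inf,v5:24,v6:inf,v7:inf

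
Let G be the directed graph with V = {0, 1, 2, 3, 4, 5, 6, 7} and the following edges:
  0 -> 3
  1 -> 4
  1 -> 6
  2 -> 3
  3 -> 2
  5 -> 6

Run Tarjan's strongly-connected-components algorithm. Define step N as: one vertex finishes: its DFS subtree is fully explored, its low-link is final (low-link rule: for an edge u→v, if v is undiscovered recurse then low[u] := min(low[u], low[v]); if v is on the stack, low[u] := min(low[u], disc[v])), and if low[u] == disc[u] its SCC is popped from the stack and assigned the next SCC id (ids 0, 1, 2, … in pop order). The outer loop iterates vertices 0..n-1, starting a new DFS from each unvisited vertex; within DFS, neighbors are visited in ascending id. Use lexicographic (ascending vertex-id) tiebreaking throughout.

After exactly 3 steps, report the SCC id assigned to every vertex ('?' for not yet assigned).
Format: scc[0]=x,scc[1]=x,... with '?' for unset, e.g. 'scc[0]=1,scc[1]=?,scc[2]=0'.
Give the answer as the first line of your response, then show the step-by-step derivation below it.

scc[0]=1,scc[1]=?,scc[2]=0,scc[3]=0,scc[4]=?,scc[5]=?,scc[6]=?,scc[7]=?

step 1: low=(low[0]=0,low[1]=?,low[2]=1,low[3]=1,low[4]=?,low[5]=?,low[6]=?,low[7]=?); scc=(scc[0]=?,scc[1]=?,scc[2]=?,scc[3]=?,scc[4]=?,scc[5]=?,scc[6]=?,scc[7]=?)
step 2: low=(low[0]=0,low[1]=?,low[2]=1,low[3]=1,low[4]=?,low[5]=?,low[6]=?,low[7]=?); scc=(scc[0]=?,scc[1]=?,scc[2]=0,scc[3]=0,scc[4]=?,scc[5]=?,scc[6]=?,scc[7]=?)
step 3: low=(low[0]=0,low[1]=?,low[2]=1,low[3]=1,low[4]=?,low[5]=?,low[6]=?,low[7]=?); scc=(scc[0]=1,scc[1]=?,scc[2]=0,scc[3]=0,scc[4]=?,scc[5]=?,scc[6]=?,scc[7]=?)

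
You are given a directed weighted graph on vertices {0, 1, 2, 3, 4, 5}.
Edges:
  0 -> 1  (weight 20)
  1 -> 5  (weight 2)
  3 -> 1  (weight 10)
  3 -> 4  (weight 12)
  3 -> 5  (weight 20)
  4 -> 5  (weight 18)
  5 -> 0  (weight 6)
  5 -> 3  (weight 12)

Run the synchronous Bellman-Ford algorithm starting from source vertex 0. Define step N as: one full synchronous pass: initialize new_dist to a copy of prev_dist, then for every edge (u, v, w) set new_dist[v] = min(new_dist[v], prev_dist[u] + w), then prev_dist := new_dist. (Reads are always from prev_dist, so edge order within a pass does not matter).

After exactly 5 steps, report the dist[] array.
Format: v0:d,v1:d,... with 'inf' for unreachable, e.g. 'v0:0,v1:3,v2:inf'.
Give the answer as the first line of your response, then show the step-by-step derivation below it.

v0:0,v1:20,v2:inf,v3:34,v4:46,v5:22

step 1: dist = v0:0,v1:20,v2:inf,v3:inf,v4:inf,v5:inf
step 2: dist = v0:0,v1:20,v2:inf,v3:inf,v4:inf,v5:22
step 3: dist = v0:0,v1:20,v2:inf,v3:34,v4:inf,v5:22
step 4: dist = v0:0,v1:20,v2:inf,v3:34,v4:46,v5:22
step 5: dist = v0:0,v1:20,v2:inf,v3:34,v4:46,v5:22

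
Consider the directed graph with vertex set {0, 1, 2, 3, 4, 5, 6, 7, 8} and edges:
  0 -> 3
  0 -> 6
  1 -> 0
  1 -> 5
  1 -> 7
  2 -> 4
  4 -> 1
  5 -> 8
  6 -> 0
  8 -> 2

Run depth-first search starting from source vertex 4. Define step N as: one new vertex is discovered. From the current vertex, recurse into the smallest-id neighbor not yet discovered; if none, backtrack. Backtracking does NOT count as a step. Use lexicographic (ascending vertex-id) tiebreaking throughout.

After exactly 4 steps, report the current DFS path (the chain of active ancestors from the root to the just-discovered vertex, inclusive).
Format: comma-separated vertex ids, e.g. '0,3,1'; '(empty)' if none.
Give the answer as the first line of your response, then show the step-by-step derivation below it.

4,1,0,3

step 1: discover 4; path=4; order=4
step 2: discover 1; path=4>1; order=4,1
step 3: discover 0; path=4>1>0; order=4,1,0
step 4: discover 3; path=4>1>0>3; order=4,1,0,3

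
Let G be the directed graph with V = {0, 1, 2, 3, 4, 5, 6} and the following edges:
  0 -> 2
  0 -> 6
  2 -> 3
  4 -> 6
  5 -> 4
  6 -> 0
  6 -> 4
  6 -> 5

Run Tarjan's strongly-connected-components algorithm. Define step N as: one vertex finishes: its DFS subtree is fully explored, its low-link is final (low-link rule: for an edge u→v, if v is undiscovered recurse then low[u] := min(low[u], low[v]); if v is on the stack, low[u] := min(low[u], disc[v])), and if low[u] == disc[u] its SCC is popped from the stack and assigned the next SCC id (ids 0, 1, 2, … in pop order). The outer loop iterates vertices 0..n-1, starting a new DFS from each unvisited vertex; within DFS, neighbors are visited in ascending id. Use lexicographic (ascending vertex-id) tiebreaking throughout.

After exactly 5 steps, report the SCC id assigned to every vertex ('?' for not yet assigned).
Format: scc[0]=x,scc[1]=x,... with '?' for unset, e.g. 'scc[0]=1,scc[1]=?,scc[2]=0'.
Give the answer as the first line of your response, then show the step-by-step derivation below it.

scc[0]=?,scc[1]=?,scc[2]=1,scc[3]=0,scc[4]=?,scc[5]=?,scc[6]=?

step 1: low=(low[0]=0,low[1]=?,low[2]=1,low[3]=2,low[4]=?,low[5]=?,low[6]=?); scc=(scc[0]=?,scc[1]=?,scc[2]=?,scc[3]=0,scc[4]=?,scc[5]=?,scc[6]=?)
step 2: low=(low[0]=0,low[1]=?,low[2]=1,low[3]=2,low[4]=?,low[5]=?,low[6]=?); scc=(scc[0]=?,scc[1]=?,scc[2]=1,scc[3]=0,scc[4]=?,scc[5]=?,scc[6]=?)
step 3: low=(low[0]=0,low[1]=?,low[2]=1,low[3]=2,low[4]=3,low[5]=?,low[6]=0); scc=(scc[0]=?,scc[1]=?,scc[2]=1,scc[3]=0,scc[4]=?,scc[5]=?,scc[6]=?)
step 4: low=(low[0]=0,low[1]=?,low[2]=1,low[3]=2,low[4]=3,low[5]=4,low[6]=0); scc=(scc[0]=?,scc[1]=?,scc[2]=1,scc[3]=0,scc[4]=?,scc[5]=?,scc[6]=?)
step 5: low=(low[0]=0,low[1]=?,low[2]=1,low[3]=2,low[4]=3,low[5]=4,low[6]=0); scc=(scc[0]=?,scc[1]=?,scc[2]=1,scc[3]=0,scc[4]=?,scc[5]=?,scc[6]=?)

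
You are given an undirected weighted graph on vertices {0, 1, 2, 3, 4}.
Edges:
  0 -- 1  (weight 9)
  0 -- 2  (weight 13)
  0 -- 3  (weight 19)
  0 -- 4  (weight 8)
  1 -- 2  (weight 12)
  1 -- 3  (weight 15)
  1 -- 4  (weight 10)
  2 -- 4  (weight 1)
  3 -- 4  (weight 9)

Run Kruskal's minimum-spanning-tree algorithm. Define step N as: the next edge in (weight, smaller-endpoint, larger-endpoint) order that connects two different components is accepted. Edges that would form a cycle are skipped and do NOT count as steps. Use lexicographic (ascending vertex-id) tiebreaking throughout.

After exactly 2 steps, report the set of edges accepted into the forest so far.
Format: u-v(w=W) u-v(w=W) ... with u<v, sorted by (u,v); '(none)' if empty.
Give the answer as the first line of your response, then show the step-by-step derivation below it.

0-4(w=8) 2-4(w=1)

step 1: add edge 2-4 (w=1); MST = {2-4(w=1)}
step 2: add edge 0-4 (w=8); MST = {0-4(w=8) 2-4(w=1)}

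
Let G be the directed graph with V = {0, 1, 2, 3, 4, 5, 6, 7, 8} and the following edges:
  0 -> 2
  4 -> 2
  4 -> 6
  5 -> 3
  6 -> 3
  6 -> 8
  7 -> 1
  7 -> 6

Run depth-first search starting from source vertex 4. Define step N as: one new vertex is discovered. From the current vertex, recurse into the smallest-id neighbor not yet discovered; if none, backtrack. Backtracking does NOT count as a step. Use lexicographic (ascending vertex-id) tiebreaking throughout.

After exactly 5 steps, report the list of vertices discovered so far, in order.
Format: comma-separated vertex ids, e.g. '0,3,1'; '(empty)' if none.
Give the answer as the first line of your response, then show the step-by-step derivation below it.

4,2,6,3,8

step 1: discover 4; path=4; order=4
step 2: discover 2; path=4>2; order=4,2
step 3: discover 6; path=4>6; order=4,2,6
step 4: discover 3; path=4>6>3; order=4,2,6,3
step 5: discover 8; path=4>6>8; order=4,2,6,3,8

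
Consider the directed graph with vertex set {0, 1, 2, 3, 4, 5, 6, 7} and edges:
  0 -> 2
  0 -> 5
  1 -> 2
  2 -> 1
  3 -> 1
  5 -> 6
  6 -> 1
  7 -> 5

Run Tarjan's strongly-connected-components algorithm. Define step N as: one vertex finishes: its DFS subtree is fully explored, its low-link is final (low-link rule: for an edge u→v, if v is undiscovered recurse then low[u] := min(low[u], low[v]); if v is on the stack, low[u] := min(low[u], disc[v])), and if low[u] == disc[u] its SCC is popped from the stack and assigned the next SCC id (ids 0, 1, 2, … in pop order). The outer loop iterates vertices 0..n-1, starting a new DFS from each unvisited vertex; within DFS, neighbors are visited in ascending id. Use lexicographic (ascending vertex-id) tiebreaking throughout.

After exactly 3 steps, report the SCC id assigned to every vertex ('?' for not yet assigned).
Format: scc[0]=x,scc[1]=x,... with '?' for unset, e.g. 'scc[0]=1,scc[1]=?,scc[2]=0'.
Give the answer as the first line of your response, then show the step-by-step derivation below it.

scc[0]=?,scc[1]=0,scc[2]=0,scc[3]=?,scc[4]=?,scc[5]=?,scc[6]=1,scc[7]=?

step 1: low=(low[0]=0,low[1]=1,low[2]=1,low[3]=?,low[4]=?,low[5]=?,low[6]=?,low[7]=?); scc=(scc[0]=?,scc[1]=?,scc[2]=?,scc[3]=?,scc[4]=?,scc[5]=?,scc[6]=?,scc[7]=?)
step 2: low=(low[0]=0,low[1]=1,low[2]=1,low[3]=?,low[4]=?,low[5]=?,low[6]=?,low[7]=?); scc=(scc[0]=?,scc[1]=0,scc[2]=0,scc[3]=?,scc[4]=?,scc[5]=?,scc[6]=?,scc[7]=?)
step 3: low=(low[0]=0,low[1]=1,low[2]=1,low[3]=?,low[4]=?,low[5]=3,low[6]=4,low[7]=?); scc=(scc[0]=?,scc[1]=0,scc[2]=0,scc[3]=?,scc[4]=?,scc[5]=?,scc[6]=1,scc[7]=?)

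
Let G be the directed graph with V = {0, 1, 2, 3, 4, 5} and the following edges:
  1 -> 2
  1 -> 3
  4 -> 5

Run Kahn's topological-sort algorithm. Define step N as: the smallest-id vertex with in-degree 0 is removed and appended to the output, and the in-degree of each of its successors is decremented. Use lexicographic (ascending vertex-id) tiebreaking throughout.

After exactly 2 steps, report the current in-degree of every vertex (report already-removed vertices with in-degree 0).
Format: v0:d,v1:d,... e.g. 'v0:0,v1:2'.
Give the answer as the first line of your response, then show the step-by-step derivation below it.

v0:0,v1:0,v2:0,v3:0,v4:0,v5:1

step 1: output 0; order=[0]; indeg=(0,0,1,1,0,1)
step 2: output 1; order=[0,1]; indeg=(0,0,0,0,0,1)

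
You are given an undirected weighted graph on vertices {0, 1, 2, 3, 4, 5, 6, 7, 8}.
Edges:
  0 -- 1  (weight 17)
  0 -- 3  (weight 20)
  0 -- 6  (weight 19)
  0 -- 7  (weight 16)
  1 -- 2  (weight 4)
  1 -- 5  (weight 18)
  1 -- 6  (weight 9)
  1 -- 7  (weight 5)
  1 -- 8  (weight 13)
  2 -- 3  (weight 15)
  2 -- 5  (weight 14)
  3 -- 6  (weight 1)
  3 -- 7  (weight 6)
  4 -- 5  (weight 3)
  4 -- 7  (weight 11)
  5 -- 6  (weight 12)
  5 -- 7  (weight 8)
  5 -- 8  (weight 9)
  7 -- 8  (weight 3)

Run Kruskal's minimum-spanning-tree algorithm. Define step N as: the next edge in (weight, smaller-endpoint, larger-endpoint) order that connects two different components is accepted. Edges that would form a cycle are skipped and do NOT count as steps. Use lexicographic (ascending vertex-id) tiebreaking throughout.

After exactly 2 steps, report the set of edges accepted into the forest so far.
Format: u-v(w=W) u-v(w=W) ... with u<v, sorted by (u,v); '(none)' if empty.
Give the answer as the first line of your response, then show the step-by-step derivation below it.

3-6(w=1) 4-5(w=3)

step 1: add edge 3-6 (w=1); MST = {3-6(w=1)}
step 2: add edge 4-5 (w=3); MST = {3-6(w=1) 4-5(w=3)}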